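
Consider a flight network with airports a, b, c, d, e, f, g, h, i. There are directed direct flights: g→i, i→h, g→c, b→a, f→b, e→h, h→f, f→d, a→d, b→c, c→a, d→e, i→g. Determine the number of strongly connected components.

2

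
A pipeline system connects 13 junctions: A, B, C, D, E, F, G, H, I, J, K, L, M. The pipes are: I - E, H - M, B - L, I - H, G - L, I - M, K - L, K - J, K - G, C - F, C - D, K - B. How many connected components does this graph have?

4

A is isolated — a component by itself.
Starting from C we can reach C, D, F. That is one component of size 3.
Starting from E we can reach E, H, I, M. That is one component of size 4.
Starting from B we can reach B, G, J, K, L. That is one component of size 5.
Total: 4 components.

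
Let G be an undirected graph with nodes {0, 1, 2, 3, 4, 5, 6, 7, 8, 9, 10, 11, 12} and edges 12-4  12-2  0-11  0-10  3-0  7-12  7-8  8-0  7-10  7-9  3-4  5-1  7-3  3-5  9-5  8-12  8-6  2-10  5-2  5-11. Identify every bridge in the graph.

1-5, 6-8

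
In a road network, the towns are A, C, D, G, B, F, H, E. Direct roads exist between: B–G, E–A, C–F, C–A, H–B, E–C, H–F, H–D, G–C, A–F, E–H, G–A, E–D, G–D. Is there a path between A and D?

Yes

From A we can reach A, B, C, D, E, F, G, H, which includes D.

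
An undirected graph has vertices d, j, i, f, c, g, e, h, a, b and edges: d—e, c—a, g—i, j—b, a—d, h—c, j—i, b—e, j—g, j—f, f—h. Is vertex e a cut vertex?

Deleting e leaves 1 component (was 1) (its neighbors b, d remain connected to each other), so e is not a cut vertex.

No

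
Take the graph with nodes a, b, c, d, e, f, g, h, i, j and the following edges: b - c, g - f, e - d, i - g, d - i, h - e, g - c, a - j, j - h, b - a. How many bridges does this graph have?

The edges on the cycle b-a-j-h-e-d-i-g-c-b are not bridges since each lies on that cycle.
But removing f - g disconnects f from g — this is a bridge.

1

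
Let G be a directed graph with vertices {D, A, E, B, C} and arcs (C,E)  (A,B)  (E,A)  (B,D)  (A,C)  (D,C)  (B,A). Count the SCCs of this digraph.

{A, B, C, D, E} are all mutually reachable — one SCC of size 5.
That gives 1 strongly connected component.

1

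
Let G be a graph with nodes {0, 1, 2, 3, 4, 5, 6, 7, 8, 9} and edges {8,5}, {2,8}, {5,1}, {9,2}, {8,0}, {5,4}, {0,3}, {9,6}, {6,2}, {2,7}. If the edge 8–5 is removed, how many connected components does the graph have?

Before removal there is 1 component.
8–5 is a bridge — removing it separates 8's side from 5's side.
After removal: 2 components.

2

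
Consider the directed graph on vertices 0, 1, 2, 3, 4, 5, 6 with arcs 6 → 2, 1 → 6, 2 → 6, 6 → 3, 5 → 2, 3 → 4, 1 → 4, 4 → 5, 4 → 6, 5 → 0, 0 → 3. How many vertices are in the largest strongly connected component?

{0, 2, 3, 4, 5, 6} are all mutually reachable — one SCC of size 6.
{1} is an SCC by itself.
The largest has 6 vertices.

6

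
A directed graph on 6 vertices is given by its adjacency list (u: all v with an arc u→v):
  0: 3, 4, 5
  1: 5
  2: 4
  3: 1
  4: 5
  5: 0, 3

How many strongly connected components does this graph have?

{0, 1, 3, 4, 5} are all mutually reachable — one SCC of size 5.
{2} is an SCC by itself.
That gives 2 strongly connected components.

2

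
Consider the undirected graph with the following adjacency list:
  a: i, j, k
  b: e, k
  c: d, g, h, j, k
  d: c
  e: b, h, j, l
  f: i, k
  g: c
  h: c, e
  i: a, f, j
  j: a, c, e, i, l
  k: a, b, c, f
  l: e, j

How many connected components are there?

Starting from a we can reach a, b, c, d, e, f, g, h, i, j, k, l. That is one component of size 12.
Total: 1 component.

1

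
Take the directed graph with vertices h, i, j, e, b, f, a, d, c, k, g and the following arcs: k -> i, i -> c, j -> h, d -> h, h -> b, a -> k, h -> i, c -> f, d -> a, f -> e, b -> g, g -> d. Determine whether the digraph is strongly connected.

No

There is no directed path from c to a, so the graph is not strongly connected.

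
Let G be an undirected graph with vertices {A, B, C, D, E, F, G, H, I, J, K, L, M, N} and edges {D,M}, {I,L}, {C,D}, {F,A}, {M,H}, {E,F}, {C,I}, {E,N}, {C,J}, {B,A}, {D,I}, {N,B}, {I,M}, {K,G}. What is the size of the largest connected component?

7

Starting from G we can reach G, K. That is one component of size 2.
Starting from A we can reach A, B, E, F, N. That is one component of size 5.
Starting from C we can reach C, D, H, I, J, L, M. That is one component of size 7.
The largest has 7 vertices.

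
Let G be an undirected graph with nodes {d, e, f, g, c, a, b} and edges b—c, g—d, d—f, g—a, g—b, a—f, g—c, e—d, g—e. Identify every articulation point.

Removing g increases the component count from 1 to 2, so g is a cut vertex.
By contrast removing b leaves 1 component; it is not a cut vertex. No other vertex is a cut vertex either.

g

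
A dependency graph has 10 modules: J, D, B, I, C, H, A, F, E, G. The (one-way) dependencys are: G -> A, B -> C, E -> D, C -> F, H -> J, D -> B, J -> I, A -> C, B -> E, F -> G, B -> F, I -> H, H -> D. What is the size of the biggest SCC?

4

{A, C, F, G} are all mutually reachable — one SCC of size 4.
{H, I, J} are all mutually reachable — one SCC of size 3.
{B, D, E} are all mutually reachable — one SCC of size 3.
The largest has 4 vertices.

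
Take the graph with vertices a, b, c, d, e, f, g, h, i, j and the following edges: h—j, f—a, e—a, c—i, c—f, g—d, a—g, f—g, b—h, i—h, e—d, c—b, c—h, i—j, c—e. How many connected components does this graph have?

1

Starting from a we can reach a, b, c, d, e, f, g, h, i, j. That is one component of size 10.
Total: 1 component.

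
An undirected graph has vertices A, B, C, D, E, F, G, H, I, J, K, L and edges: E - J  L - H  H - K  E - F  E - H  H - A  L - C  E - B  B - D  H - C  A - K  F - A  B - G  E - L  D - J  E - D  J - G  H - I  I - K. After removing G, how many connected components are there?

1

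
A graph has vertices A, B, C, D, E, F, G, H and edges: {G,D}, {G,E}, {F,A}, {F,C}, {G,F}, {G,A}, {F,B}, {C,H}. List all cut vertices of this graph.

Removing C increases the component count from 1 to 2, so C is a cut vertex.
Removing F increases the component count from 1 to 3, so F is a cut vertex.
Removing G increases the component count from 1 to 3, so G is a cut vertex.
By contrast removing H leaves 1 component; it is not a cut vertex. No other vertex is a cut vertex either.

C, F, G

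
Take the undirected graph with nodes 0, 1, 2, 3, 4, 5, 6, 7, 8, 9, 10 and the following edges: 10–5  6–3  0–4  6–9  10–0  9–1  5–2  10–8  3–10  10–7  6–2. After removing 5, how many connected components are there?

With 5 gone, the remaining components are: {0, 1, 2, 3, 4, 6, 7, 8, 9, 10}.
That is 1 component.

1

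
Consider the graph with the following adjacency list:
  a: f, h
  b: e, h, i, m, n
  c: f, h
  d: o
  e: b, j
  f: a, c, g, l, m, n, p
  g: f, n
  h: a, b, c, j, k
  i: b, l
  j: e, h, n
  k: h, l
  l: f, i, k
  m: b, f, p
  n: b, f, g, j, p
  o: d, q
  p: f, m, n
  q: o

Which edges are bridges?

The edges on the cycle b-h-k-l-i-b are not bridges since each lies on that cycle.
But removing d-o disconnects d from o; removing q-o disconnects q from o — these are bridges.

d-o, o-q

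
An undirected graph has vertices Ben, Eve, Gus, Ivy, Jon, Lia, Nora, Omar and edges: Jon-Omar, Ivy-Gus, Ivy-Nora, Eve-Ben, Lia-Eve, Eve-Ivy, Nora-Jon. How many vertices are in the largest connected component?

8

Starting from Ben we can reach Ben, Eve, Gus, Ivy, Jon, Lia, Nora, Omar. That is one component of size 8.
The largest has 8 vertices.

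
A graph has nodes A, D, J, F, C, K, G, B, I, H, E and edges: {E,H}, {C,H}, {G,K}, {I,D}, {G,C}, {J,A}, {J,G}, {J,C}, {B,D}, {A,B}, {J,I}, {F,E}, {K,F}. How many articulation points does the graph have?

1

Removing J increases the component count from 1 to 2, so J is a cut vertex.
By contrast removing B leaves 1 component; it is not a cut vertex. No other vertex is a cut vertex either.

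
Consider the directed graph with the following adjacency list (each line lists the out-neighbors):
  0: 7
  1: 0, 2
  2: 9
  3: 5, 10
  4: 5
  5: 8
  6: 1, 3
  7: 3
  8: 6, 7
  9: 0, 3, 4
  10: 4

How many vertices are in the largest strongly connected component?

{0, 1, 2, 3, 4, 5, 6, 7, 8, 9, 10} are all mutually reachable — one SCC of size 11.
The largest has 11 vertices.

11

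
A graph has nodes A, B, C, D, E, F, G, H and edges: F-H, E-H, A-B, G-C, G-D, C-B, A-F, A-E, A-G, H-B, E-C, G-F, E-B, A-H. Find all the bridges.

The edges on the cycle A-G-C-E-A are not bridges since each lies on that cycle.
But removing D-G disconnects D from G — this is a bridge.

D-G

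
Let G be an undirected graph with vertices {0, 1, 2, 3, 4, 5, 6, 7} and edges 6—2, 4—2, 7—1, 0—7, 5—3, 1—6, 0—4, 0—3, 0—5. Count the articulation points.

1

Removing 0 increases the component count from 1 to 2, so 0 is a cut vertex.
By contrast removing 2 leaves 1 component; it is not a cut vertex. No other vertex is a cut vertex either.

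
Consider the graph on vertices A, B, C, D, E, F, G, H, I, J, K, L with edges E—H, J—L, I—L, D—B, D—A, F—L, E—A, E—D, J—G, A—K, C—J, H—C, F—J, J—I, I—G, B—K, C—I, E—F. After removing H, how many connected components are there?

1

With H gone, the remaining components are: {A, B, C, D, E, F, G, I, J, K, L}.
That is 1 component.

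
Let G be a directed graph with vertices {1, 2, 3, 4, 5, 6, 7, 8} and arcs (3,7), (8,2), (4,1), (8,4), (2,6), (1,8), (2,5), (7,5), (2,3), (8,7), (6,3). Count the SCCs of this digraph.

{1, 4, 8} are all mutually reachable — one SCC of size 3.
{6} is an SCC by itself.
{3} is an SCC by itself.
{5} is an SCC by itself.
{2} is an SCC by itself.
(and 1 more singleton SCC)
That gives 6 strongly connected components.

6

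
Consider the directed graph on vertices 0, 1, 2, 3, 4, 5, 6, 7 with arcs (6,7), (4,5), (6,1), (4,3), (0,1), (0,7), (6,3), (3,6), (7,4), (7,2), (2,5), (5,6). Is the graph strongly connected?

There is no directed path from 6 to 0, so the graph is not strongly connected.

No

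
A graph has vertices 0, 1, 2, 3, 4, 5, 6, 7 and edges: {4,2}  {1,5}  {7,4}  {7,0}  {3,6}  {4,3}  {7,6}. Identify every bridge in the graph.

The edges on the cycle 7-4-3-6-7 are not bridges since each lies on that cycle.
But removing 1—5 disconnects 1 from 5; removing 4—2 disconnects 4 from 2; removing 7—0 disconnects 7 from 0 — these are bridges.

0-7, 1-5, 2-4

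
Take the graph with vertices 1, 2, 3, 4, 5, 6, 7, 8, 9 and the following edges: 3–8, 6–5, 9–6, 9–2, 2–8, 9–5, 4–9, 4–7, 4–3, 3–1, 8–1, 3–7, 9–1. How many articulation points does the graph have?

Removing 9 increases the component count from 1 to 2, so 9 is a cut vertex.
By contrast removing 2 leaves 1 component; it is not a cut vertex. No other vertex is a cut vertex either.

1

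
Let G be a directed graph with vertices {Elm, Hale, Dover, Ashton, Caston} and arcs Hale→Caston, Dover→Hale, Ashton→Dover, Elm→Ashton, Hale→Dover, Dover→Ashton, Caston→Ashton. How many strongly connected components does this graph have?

{Hale, Dover, Ashton, Caston} are all mutually reachable — one SCC of size 4.
{Elm} is an SCC by itself.
That gives 2 strongly connected components.

2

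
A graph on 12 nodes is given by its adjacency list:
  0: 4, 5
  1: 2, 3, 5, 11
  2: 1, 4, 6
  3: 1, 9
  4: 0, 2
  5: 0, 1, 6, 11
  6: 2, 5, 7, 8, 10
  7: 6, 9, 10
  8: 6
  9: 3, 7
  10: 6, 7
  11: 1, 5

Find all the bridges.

The edges on the cycle 3-1-5-6-7-9-3 are not bridges since each lies on that cycle.
But removing 8-6 disconnects 8 from 6 — this is a bridge.

6-8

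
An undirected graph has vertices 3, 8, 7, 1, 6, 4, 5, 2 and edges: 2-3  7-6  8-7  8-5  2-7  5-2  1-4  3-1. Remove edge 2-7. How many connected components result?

1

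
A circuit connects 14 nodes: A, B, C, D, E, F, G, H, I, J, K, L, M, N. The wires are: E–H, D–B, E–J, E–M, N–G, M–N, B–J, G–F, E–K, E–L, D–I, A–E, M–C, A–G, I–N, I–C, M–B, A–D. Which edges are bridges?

E-H, E-K, E-L, F-G

The edges on the cycle A-D-I-C-M-E-A are not bridges since each lies on that cycle.
But removing E–H disconnects E from H; removing G–F disconnects G from F; removing K–E disconnects K from E; removing L–E disconnects L from E — these are bridges.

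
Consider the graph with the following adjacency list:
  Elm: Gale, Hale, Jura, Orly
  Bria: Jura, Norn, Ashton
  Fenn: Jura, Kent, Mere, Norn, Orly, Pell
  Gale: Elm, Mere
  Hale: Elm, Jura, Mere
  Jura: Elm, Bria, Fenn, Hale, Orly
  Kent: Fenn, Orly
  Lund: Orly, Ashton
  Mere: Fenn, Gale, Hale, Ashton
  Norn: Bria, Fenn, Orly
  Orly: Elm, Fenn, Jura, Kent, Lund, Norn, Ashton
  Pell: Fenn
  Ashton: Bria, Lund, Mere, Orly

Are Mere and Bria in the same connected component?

From Mere we can reach Elm, Bria, Fenn, Gale, Hale, Jura, Kent, Lund, Mere, Norn, Orly, Pell, Ashton, which includes Bria.

Yes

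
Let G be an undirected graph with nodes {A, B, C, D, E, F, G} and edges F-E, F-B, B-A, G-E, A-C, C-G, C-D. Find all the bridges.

The edges on the cycle F-B-A-C-G-E-F are not bridges since each lies on that cycle.
But removing C-D disconnects C from D — this is a bridge.

C-D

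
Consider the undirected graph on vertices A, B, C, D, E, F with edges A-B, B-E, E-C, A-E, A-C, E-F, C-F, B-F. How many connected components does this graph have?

2

D is isolated — a component by itself.
Starting from A we can reach A, B, C, E, F. That is one component of size 5.
Total: 2 components.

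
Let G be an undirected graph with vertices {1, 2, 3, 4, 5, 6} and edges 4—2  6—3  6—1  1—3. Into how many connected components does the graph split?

5 is isolated — a component by itself.
Starting from 2 we can reach 2, 4. That is one component of size 2.
Starting from 1 we can reach 1, 3, 6. That is one component of size 3.
Total: 3 components.

3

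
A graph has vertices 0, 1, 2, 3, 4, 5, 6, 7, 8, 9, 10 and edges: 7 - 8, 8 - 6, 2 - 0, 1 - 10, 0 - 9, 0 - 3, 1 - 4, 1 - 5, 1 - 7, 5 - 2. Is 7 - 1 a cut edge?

Yes

Removing 7 - 1 leaves no path between 7 and 1: the component count goes from 1 to 2. So it is a bridge.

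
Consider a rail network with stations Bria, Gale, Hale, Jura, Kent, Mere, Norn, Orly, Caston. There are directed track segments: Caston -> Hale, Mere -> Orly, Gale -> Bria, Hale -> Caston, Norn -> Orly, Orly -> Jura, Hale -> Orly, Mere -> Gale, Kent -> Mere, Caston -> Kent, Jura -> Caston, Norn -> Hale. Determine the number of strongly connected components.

4

{Hale, Jura, Kent, Mere, Orly, Caston} are all mutually reachable — one SCC of size 6.
{Norn} is an SCC by itself.
{Bria} is an SCC by itself.
{Gale} is an SCC by itself.
That gives 4 strongly connected components.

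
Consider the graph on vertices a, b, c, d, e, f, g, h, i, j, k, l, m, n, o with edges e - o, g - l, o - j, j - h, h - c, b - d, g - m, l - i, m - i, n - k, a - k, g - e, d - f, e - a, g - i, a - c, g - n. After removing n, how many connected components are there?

With n gone, the remaining components are: {b, d, f}; {a, c, e, g, h, i, j, k, l, m, o}.
That is 2 components.

2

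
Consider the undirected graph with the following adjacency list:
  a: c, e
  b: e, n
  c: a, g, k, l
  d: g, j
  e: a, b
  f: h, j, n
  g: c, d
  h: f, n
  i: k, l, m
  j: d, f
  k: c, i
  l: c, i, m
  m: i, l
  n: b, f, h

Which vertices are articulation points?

Removing c increases the component count from 1 to 2, so c is a cut vertex.
By contrast removing l leaves 1 component; it is not a cut vertex. No other vertex is a cut vertex either.

c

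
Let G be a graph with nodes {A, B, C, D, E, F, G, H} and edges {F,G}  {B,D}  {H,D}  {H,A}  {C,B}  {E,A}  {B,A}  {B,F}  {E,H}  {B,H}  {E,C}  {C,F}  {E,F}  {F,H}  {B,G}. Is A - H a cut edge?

After removing A - H, the path A-E-H still connects them, so the edge is not a bridge.

No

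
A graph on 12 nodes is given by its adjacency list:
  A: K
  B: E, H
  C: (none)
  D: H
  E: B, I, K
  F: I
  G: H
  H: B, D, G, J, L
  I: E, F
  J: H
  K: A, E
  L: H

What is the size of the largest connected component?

11

C is isolated — a component by itself.
Starting from A we can reach A, B, D, E, F, G, H, I, J, K, L. That is one component of size 11.
The largest has 11 vertices.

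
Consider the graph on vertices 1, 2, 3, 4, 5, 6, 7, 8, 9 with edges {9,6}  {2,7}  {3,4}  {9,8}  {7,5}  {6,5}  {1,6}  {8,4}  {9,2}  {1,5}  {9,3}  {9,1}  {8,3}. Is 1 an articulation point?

No

Deleting 1 leaves 1 component (was 1) (its neighbors 5, 6, 9 remain connected to each other), so 1 is not a cut vertex.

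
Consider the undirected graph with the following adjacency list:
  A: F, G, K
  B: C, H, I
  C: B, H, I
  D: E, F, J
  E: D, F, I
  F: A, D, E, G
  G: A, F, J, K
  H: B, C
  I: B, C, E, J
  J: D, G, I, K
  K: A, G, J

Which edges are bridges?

The edges on the cycle J-K-A-G-J are not bridges since each lies on that cycle.
Every edge lies on some cycle, so there are no bridges.

none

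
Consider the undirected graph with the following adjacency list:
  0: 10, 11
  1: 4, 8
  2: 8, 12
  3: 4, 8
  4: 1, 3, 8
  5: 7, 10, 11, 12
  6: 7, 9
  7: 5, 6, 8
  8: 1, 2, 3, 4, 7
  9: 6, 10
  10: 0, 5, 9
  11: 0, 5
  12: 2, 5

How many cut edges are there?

The edges on the cycle 8-1-4-8 are not bridges since each lies on that cycle.
Every edge lies on some cycle, so there are no bridges.

0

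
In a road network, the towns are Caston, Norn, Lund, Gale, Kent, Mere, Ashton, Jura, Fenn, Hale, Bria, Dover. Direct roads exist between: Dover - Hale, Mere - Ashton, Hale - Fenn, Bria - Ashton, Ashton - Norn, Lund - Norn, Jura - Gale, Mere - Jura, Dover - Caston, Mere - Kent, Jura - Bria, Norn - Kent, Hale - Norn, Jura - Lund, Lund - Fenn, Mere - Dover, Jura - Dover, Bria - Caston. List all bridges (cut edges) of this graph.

The edges on the cycle Jura-Dover-Hale-Fenn-Lund-Jura are not bridges since each lies on that cycle.
But removing Gale - Jura disconnects Gale from Jura — this is a bridge.

Gale-Jura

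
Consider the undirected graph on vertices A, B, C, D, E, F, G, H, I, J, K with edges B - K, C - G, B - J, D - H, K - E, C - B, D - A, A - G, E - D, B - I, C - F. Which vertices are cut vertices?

Removing B increases the component count from 1 to 3, so B is a cut vertex.
Removing C increases the component count from 1 to 2, so C is a cut vertex.
Removing D increases the component count from 1 to 2, so D is a cut vertex.
By contrast removing A leaves 1 component; it is not a cut vertex. No other vertex is a cut vertex either.

B, C, D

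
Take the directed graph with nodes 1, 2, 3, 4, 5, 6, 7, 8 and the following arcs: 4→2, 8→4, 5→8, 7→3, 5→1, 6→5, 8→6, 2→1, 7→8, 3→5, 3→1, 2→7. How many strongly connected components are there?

{2, 3, 4, 5, 6, 7, 8} are all mutually reachable — one SCC of size 7.
{1} is an SCC by itself.
That gives 2 strongly connected components.

2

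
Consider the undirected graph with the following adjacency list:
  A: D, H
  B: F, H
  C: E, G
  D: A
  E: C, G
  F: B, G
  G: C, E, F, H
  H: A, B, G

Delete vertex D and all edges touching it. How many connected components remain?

With D gone, the remaining components are: {A, B, C, E, F, G, H}.
That is 1 component.

1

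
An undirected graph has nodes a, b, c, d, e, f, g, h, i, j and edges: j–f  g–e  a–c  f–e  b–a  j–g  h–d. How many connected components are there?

i is isolated — a component by itself.
Starting from d we can reach d, h. That is one component of size 2.
Starting from a we can reach a, b, c. That is one component of size 3.
Starting from e we can reach e, f, g, j. That is one component of size 4.
Total: 4 components.

4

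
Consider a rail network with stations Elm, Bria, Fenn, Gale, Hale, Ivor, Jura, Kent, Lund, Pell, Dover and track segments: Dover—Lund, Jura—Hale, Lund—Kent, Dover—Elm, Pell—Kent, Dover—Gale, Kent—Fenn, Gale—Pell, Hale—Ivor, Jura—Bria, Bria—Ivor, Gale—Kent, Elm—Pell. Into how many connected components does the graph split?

2

Starting from Bria we can reach Bria, Hale, Ivor, Jura. That is one component of size 4.
Starting from Elm we can reach Elm, Fenn, Gale, Kent, Lund, Pell, Dover. That is one component of size 7.
Total: 2 components.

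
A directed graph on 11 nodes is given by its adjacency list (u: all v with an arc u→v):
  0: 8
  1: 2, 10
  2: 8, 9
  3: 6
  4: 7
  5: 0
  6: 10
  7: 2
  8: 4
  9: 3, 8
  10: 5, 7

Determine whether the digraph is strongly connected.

No

There is no directed path from 4 to 1, so the graph is not strongly connected.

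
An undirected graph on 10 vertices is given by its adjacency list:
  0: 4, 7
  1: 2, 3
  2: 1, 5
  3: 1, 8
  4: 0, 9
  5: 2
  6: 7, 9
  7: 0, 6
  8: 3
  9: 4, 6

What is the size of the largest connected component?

Starting from 0 we can reach 0, 4, 6, 7, 9. That is one component of size 5.
Starting from 1 we can reach 1, 2, 3, 5, 8. That is one component of size 5.
The largest has 5 vertices.

5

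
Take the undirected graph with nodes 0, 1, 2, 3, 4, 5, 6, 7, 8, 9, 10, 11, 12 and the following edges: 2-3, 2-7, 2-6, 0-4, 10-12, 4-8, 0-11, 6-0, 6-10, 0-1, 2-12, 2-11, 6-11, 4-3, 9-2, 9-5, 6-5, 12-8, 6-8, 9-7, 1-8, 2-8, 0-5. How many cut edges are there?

0

The edges on the cycle 6-0-1-8-12-10-6 are not bridges since each lies on that cycle.
Every edge lies on some cycle, so there are no bridges.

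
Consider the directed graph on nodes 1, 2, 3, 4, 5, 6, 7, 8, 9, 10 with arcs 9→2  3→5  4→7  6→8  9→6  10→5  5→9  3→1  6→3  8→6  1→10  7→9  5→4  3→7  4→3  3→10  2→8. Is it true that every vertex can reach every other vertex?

Yes

From 3 we can reach every vertex (1, 2, 3, 4, 5, 6, 7, 8, 9, 10), and every vertex can reach 3 (1, 2, 3, 4, 5, 6, 7, 8, 9, 10). So the whole graph is one strongly connected component.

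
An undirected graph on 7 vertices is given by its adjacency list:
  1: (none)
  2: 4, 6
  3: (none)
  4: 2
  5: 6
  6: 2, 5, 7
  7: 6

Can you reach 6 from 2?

From 2 we can reach 2, 4, 5, 6, 7, which includes 6.

Yes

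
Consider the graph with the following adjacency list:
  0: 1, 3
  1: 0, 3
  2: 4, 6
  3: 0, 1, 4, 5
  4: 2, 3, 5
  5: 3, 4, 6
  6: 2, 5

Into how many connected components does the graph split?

1

Starting from 0 we can reach 0, 1, 2, 3, 4, 5, 6. That is one component of size 7.
Total: 1 component.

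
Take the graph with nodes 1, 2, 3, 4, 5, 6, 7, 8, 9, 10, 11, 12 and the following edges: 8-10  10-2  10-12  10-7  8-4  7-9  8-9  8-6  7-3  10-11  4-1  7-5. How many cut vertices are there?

Removing 4 increases the component count from 1 to 2, so 4 is a cut vertex.
Removing 7 increases the component count from 1 to 3, so 7 is a cut vertex.
Removing 8 increases the component count from 1 to 3, so 8 is a cut vertex.
Likewise 10 is a cut vertex.
By contrast removing 9 leaves 1 component; it is not a cut vertex. No other vertex is a cut vertex either.

4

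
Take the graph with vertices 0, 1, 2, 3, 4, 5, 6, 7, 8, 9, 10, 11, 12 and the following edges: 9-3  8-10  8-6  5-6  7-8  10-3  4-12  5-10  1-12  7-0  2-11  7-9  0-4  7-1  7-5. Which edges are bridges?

The edges on the cycle 7-8-6-5-7 are not bridges since each lies on that cycle.
But removing 2-11 disconnects 2 from 11 — this is a bridge.

11-2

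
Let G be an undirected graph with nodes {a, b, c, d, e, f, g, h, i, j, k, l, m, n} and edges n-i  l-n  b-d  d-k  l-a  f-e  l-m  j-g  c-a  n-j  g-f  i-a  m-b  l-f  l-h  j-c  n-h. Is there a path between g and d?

From g we can reach a, b, c, d, e, f, g, h, i, j, k, l, m, n, which includes d.

Yes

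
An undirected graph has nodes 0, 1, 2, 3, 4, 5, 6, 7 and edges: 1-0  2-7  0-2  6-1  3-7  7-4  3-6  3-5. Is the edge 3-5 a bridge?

Removing 3-5 leaves no path between 3 and 5: the component count goes from 1 to 2. So it is a bridge.

Yes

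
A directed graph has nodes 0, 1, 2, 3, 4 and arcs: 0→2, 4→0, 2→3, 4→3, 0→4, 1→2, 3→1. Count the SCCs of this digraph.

2

{1, 2, 3} are all mutually reachable — one SCC of size 3.
{0, 4} are all mutually reachable — one SCC of size 2.
That gives 2 strongly connected components.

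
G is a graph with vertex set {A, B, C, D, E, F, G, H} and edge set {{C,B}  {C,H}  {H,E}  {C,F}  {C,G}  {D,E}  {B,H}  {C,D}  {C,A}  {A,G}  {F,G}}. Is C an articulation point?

Yes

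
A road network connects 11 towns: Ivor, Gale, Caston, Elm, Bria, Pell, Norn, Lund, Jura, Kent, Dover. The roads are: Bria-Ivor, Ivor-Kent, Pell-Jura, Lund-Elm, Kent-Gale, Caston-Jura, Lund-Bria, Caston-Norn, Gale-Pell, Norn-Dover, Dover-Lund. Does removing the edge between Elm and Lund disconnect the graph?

Yes

Removing Elm-Lund leaves no path between Elm and Lund: the component count goes from 1 to 2. So it is a bridge.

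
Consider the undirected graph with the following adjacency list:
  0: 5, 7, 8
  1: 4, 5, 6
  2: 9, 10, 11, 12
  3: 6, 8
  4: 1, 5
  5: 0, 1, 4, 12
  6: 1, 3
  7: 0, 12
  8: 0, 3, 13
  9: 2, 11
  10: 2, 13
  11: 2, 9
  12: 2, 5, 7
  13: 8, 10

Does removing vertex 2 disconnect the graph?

Deleting 2 raises the number of components from 1 to 2, so 2 is a cut vertex.

Yes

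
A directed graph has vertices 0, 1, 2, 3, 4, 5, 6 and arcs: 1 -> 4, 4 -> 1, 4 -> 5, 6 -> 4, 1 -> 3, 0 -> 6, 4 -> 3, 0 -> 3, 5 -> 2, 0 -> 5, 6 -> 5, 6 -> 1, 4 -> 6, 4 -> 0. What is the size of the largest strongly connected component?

4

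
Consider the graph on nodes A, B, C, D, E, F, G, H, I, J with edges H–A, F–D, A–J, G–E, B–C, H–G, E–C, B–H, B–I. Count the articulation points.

Removing A increases the component count from 2 to 3, so A is a cut vertex.
Removing B increases the component count from 2 to 3, so B is a cut vertex.
Removing H increases the component count from 2 to 3, so H is a cut vertex.
By contrast removing I leaves 2 components; it is not a cut vertex. No other vertex is a cut vertex either.

3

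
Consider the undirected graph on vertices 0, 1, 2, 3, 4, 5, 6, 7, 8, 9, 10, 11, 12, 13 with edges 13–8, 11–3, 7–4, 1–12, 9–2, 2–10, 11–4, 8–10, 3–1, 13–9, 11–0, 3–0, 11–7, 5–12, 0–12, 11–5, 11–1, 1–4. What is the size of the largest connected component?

6 is isolated — a component by itself.
Starting from 2 we can reach 2, 8, 9, 10, 13. That is one component of size 5.
Starting from 0 we can reach 0, 1, 3, 4, 5, 7, 11, 12. That is one component of size 8.
The largest has 8 vertices.

8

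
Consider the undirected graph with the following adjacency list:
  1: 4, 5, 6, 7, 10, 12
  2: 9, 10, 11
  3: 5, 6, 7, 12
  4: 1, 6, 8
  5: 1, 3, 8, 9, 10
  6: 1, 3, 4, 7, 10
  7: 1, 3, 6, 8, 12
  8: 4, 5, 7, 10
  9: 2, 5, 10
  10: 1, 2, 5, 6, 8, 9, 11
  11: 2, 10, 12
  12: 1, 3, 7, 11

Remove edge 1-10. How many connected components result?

1 and 10 are still connected via 1-6-10, so the component count stays at 1.

1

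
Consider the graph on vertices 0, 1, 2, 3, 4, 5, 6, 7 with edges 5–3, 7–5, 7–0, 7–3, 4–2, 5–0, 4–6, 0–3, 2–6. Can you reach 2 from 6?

Yes

From 6 we can reach 2, 4, 6, which includes 2.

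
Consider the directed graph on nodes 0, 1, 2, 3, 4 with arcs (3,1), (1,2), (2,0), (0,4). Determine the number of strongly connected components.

5

{0} is an SCC by itself.
{4} is an SCC by itself.
{2} is an SCC by itself.
{3} is an SCC by itself.
{1} is an SCC by itself.
That gives 5 strongly connected components.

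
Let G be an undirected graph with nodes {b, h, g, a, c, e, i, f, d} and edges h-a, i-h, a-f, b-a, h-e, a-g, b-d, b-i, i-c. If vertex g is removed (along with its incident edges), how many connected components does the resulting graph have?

With g gone, the remaining components are: {a, b, c, d, e, f, h, i}.
That is 1 component.

1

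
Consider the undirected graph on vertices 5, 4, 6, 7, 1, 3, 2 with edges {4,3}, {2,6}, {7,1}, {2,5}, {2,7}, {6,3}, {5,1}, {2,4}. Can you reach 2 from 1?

From 1 we can reach 1, 2, 3, 4, 5, 6, 7, which includes 2.

Yes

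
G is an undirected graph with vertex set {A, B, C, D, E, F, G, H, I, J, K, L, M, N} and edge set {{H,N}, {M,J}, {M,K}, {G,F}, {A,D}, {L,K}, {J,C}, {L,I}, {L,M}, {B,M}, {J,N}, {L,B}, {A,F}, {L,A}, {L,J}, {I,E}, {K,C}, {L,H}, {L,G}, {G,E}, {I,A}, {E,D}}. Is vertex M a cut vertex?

No

Deleting M leaves 1 component (was 1) (its neighbors B, J, K, L remain connected to each other), so M is not a cut vertex.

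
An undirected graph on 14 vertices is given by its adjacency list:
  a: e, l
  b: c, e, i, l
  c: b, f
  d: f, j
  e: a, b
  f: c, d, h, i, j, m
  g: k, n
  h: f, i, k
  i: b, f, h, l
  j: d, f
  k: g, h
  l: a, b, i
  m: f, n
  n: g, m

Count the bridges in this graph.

The edges on the cycle f-j-d-f are not bridges since each lies on that cycle.
Every edge lies on some cycle, so there are no bridges.

0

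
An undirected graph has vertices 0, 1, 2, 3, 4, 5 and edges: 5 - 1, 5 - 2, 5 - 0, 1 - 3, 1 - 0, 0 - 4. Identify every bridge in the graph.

0-4, 1-3, 2-5

The edges on the cycle 5-1-0-5 are not bridges since each lies on that cycle.
But removing 1 - 3 disconnects 1 from 3; removing 0 - 4 disconnects 0 from 4; removing 5 - 2 disconnects 5 from 2 — these are bridges.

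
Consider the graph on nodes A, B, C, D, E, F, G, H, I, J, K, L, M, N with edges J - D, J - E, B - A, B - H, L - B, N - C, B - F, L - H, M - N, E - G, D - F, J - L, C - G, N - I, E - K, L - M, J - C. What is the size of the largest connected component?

Starting from A we can reach A, B, C, D, E, F, G, H, I, J, K, L, M, N. That is one component of size 14.
The largest has 14 vertices.

14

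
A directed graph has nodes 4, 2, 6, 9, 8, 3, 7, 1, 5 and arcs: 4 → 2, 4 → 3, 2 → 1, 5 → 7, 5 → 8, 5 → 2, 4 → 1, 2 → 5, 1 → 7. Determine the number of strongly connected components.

{2, 5} are all mutually reachable — one SCC of size 2.
{4} is an SCC by itself.
{8} is an SCC by itself.
{6} is an SCC by itself.
{9} is an SCC by itself.
(and 3 more singleton SCCs)
That gives 8 strongly connected components.

8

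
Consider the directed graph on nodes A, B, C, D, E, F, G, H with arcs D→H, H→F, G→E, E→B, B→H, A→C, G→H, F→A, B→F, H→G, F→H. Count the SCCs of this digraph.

4

{B, E, F, G, H} are all mutually reachable — one SCC of size 5.
{A} is an SCC by itself.
{D} is an SCC by itself.
{C} is an SCC by itself.
That gives 4 strongly connected components.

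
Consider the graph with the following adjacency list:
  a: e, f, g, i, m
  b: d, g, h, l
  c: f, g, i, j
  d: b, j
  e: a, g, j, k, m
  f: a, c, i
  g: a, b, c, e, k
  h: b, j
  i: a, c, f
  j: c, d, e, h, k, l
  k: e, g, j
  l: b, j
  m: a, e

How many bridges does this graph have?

0

The edges on the cycle j-d-b-l-j are not bridges since each lies on that cycle.
Every edge lies on some cycle, so there are no bridges.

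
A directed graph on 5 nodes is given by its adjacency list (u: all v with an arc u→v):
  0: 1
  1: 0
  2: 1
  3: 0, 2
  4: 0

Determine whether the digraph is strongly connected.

There is no directed path from 3 to 4, so the graph is not strongly connected.

No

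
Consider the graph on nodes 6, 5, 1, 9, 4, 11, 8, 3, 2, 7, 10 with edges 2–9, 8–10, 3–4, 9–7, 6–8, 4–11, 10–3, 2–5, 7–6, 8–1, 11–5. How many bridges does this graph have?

1

The edges on the cycle 2-9-7-6-8-10-3-4-11-5-2 are not bridges since each lies on that cycle.
But removing 1–8 disconnects 1 from 8 — this is a bridge.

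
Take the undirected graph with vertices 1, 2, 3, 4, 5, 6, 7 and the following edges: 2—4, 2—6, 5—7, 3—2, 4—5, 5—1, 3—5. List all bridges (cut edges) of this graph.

1-5, 2-6, 5-7

The edges on the cycle 3-2-4-5-3 are not bridges since each lies on that cycle.
But removing 5—7 disconnects 5 from 7; removing 5—1 disconnects 5 from 1; removing 2—6 disconnects 2 from 6 — these are bridges.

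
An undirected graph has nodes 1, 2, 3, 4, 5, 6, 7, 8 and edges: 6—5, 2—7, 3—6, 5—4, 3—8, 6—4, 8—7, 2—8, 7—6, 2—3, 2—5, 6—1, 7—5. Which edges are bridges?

The edges on the cycle 2-3-8-7-6-5-2 are not bridges since each lies on that cycle.
But removing 1—6 disconnects 1 from 6 — this is a bridge.

1-6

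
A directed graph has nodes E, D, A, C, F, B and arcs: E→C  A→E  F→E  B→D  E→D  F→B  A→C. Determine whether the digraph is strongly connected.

No

There is no directed path from C to E, so the graph is not strongly connected.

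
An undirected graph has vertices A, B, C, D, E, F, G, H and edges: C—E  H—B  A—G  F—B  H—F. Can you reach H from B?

Yes

From B we can reach B, F, H, which includes H.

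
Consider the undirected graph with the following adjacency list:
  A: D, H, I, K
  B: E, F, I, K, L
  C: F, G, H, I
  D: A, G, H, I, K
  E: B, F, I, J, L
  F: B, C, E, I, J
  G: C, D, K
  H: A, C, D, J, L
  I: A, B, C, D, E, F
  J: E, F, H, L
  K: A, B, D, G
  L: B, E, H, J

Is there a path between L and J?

Yes

From L we can reach A, B, C, D, E, F, G, H, I, J, K, L, which includes J.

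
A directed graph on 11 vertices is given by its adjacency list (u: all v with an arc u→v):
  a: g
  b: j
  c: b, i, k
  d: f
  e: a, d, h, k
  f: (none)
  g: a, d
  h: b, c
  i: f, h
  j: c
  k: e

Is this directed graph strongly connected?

There is no directed path from d to e, so the graph is not strongly connected.

No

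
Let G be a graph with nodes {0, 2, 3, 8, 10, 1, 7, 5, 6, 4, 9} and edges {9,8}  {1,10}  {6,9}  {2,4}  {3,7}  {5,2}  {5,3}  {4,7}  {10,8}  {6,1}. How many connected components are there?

0 is isolated — a component by itself.
Starting from 2 we can reach 2, 3, 4, 5, 7. That is one component of size 5.
Starting from 1 we can reach 1, 6, 8, 9, 10. That is one component of size 5.
Total: 3 components.

3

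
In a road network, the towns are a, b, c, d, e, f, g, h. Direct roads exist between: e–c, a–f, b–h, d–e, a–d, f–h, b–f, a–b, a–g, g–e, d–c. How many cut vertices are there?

1

Removing a increases the component count from 1 to 2, so a is a cut vertex.
By contrast removing g leaves 1 component; it is not a cut vertex. No other vertex is a cut vertex either.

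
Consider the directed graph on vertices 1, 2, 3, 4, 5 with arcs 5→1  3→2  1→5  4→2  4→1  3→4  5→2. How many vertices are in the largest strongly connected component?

{1, 5} are all mutually reachable — one SCC of size 2.
{2} is an SCC by itself.
{3} is an SCC by itself.
{4} is an SCC by itself.
The largest has 2 vertices.

2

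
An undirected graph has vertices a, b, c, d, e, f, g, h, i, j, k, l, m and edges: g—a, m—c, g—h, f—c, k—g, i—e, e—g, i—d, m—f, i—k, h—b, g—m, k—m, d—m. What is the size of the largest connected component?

11

j is isolated — a component by itself.
l is isolated — a component by itself.
Starting from a we can reach a, b, c, d, e, f, g, h, i, k, m. That is one component of size 11.
The largest has 11 vertices.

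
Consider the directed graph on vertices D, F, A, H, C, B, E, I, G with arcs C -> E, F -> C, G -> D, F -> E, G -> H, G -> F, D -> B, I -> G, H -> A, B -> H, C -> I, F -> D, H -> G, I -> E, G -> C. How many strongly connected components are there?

{B, C, D, F, G, H, I} are all mutually reachable — one SCC of size 7.
{A} is an SCC by itself.
{E} is an SCC by itself.
That gives 3 strongly connected components.

3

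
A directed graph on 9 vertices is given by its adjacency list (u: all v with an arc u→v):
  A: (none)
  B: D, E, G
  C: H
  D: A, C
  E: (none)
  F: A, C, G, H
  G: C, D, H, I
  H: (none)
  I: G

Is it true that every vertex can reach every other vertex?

No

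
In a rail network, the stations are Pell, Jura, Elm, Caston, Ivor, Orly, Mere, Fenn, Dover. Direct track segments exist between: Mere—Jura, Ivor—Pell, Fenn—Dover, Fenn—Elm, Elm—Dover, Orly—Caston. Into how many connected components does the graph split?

4

Starting from Ivor we can reach Ivor, Pell. That is one component of size 2.
Starting from Orly we can reach Orly, Caston. That is one component of size 2.
Starting from Jura we can reach Jura, Mere. That is one component of size 2.
Starting from Elm we can reach Elm, Fenn, Dover. That is one component of size 3.
Total: 4 components.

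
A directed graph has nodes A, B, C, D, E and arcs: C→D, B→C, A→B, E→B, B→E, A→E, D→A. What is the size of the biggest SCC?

{A, B, C, D, E} are all mutually reachable — one SCC of size 5.
The largest has 5 vertices.

5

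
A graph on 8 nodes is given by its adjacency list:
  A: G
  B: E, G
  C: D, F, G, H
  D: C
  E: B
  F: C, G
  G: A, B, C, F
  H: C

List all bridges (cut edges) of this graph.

A-G, B-E, B-G, C-D, C-H

The edges on the cycle C-G-F-C are not bridges since each lies on that cycle.
But removing G-A disconnects G from A; removing C-H disconnects C from H; removing B-E disconnects B from E; removing G-B disconnects G from B — these are bridges.
In total 5 edges are bridges.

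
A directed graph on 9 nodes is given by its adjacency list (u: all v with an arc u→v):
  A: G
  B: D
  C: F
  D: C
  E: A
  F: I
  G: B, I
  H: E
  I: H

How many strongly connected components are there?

{A, B, C, D, E, F, G, H, I} are all mutually reachable — one SCC of size 9.
That gives 1 strongly connected component.

1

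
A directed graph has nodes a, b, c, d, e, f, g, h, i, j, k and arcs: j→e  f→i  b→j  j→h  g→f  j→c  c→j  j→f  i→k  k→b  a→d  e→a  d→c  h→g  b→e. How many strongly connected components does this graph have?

{a, b, c, d, e, f, g, h, i, j, k} are all mutually reachable — one SCC of size 11.
That gives 1 strongly connected component.

1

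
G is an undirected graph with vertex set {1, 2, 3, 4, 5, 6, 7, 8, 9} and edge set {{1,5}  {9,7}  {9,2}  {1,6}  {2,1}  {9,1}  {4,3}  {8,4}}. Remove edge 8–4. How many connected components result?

Before removal there are 2 components.
8–4 is a bridge — removing it separates 8's side from 4's side.
After removal: 3 components.

3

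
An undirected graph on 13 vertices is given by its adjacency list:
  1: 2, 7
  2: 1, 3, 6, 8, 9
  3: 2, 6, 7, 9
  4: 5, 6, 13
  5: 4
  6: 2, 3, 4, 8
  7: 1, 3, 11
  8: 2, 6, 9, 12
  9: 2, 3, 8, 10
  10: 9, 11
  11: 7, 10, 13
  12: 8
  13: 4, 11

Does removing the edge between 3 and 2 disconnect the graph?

After removing 3-2, the path 3-9-2 still connects them, so the edge is not a bridge.

No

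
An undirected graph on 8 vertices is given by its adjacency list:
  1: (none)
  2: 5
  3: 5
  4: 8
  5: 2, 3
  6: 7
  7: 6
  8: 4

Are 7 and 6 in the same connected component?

Yes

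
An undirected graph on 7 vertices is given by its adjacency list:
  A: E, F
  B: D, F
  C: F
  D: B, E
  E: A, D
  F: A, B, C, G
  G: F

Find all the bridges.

The edges on the cycle B-D-E-A-F-B are not bridges since each lies on that cycle.
But removing F-C disconnects F from C; removing F-G disconnects F from G — these are bridges.

C-F, F-G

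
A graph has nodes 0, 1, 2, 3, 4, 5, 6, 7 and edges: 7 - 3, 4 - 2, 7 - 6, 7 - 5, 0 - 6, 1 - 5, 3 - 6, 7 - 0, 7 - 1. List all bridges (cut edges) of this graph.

2-4

The edges on the cycle 7-1-5-7 are not bridges since each lies on that cycle.
But removing 4 - 2 disconnects 4 from 2 — this is a bridge.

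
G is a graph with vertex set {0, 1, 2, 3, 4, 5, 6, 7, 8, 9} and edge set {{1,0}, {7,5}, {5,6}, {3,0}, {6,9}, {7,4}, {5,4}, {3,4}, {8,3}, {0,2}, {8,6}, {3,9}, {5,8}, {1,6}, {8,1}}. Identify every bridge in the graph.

The edges on the cycle 8-1-0-3-8 are not bridges since each lies on that cycle.
But removing 0–2 disconnects 0 from 2 — this is a bridge.

0-2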